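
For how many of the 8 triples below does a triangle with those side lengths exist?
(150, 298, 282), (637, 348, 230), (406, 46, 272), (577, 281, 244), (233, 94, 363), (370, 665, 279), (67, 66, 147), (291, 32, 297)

2

(150,282,298): 150+282 > 298 → valid
(230,348,637): 230+348 ≤ 637 → not valid
(46,272,406): 46+272 ≤ 406 → not valid
(244,281,577): 244+281 ≤ 577 → not valid
(94,233,363): 94+233 ≤ 363 → not valid
(279,370,665): 279+370 ≤ 665 → not valid
(66,67,147): 66+67 ≤ 147 → not valid
(32,291,297): 32+291 > 297 → valid
2 of the 8 triples form a triangle.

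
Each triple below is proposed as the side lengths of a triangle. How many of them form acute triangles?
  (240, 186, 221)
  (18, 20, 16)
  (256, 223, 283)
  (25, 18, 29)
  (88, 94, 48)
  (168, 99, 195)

(240,186,221): 186²+221² = 83437 > 57600 = 240² → acute
(18,20,16): 16²+18² = 580 > 400 = 20² → acute
(256,223,283): 223²+256² = 115265 > 80089 = 283² → acute
(25,18,29): 18²+25² = 949 > 841 = 29² → acute
(88,94,48): 48²+88² = 10048 > 8836 = 94² → acute
(168,99,195): 99²+168² = 38025 = 195² → right
5 of the 6 are acute.

5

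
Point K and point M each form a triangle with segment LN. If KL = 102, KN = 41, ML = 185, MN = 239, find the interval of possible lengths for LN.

From triangle KLN: |102 − 41| < LN < 102 + 41, i.e. 61 < LN < 143.
From triangle MLN: 54 < LN < 424.
Both must hold, so LN lies in the intersection.

61 < LN < 143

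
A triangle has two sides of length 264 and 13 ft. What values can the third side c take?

By the triangle inequality, c must be less than 264 + 13 = 277 and greater than |264 − 13| = 251.

251 < c < 277 (ft)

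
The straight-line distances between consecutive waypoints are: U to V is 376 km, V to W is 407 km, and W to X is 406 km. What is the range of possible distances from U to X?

0 ≤ UX ≤ 1189 km

The maximum is all hops collinear in one direction: 376 + 407 + 406 = 1189.
The longest hop is 407; the others sum to 782. Since 407 ≤ 782, the path can fold back on itself completely, so the minimum distance is 0.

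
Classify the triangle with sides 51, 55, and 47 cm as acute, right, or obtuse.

acute

Compare the square of the longest side to the sum of squares of the other two: 47² + 51² = 4810 > 3025 = 55².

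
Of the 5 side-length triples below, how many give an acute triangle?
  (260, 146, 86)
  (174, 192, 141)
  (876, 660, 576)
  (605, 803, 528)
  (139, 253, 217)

(260,146,86): 86+146 ≤ 260, not a triangle
(174,192,141): 141²+174² = 50157 > 36864 = 192² → acute
(876,660,576): 576²+660² = 767376 = 876² → right
(605,803,528): 528²+605² = 644809 = 803² → right
(139,253,217): 139²+217² = 66410 > 64009 = 253² → acute
2 of the 5 are acute.

2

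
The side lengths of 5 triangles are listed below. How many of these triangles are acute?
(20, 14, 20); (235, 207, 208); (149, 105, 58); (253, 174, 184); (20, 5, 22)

3

(20,14,20): 14²+20² = 596 > 400 = 20² → acute
(235,207,208): 207²+208² = 86113 > 55225 = 235² → acute
(149,105,58): 58²+105² = 14389 < 22201 = 149² → obtuse
(253,174,184): 174²+184² = 64132 > 64009 = 253² → acute
(20,5,22): 5²+20² = 425 < 484 = 22² → obtuse
3 of the 5 are acute.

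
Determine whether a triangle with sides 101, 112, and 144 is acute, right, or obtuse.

acute

Compare the square of the longest side to the sum of squares of the other two: 101² + 112² = 22745 > 20736 = 144².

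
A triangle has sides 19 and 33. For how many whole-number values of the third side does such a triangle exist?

37

The third side lies in the open interval (14, 52).
Integers from 15 to 51 inclusive: 51 − 15 + 1 = 37.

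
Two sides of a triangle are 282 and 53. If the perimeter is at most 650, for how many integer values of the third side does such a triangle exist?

Triangle inequality: 229 < x < 335. Perimeter ≤ 650 gives x ≤ 650 − 282 − 53 = 315.
So 229 < x ≤ 315; integers 230 through 315: 86 values.

86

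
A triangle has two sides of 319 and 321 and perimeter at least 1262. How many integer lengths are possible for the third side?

Triangle inequality: 2 < x < 640. Perimeter ≥ 1262 gives x ≥ 1262 − 319 − 321 = 622.
So 622 ≤ x < 640; integers 622 through 639: 18 values.

18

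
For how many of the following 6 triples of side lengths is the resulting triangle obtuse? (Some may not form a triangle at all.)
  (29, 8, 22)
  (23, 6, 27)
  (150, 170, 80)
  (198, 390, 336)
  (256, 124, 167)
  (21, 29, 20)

(29,8,22): 8²+22² = 548 < 841 = 29² → obtuse
(23,6,27): 6²+23² = 565 < 729 = 27² → obtuse
(150,170,80): 80²+150² = 28900 = 170² → right
(198,390,336): 198²+336² = 152100 = 390² → right
(256,124,167): 124²+167² = 43265 < 65536 = 256² → obtuse
(21,29,20): 20²+21² = 841 = 29² → right
3 of the 6 are obtuse.

3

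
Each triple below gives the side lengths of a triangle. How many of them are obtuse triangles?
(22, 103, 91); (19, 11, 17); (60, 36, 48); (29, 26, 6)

(22,103,91): 22²+91² = 8765 < 10609 = 103² → obtuse
(19,11,17): 11²+17² = 410 > 361 = 19² → acute
(60,36,48): 36²+48² = 3600 = 60² → right
(29,26,6): 6²+26² = 712 < 841 = 29² → obtuse
2 of the 4 are obtuse.

2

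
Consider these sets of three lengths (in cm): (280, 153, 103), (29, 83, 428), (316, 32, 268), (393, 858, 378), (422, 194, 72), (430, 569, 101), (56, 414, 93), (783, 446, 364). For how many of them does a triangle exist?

1

(103,153,280): 103+153 ≤ 280 → not valid
(29,83,428): 29+83 ≤ 428 → not valid
(32,268,316): 32+268 ≤ 316 → not valid
(378,393,858): 378+393 ≤ 858 → not valid
(72,194,422): 72+194 ≤ 422 → not valid
(101,430,569): 101+430 ≤ 569 → not valid
(56,93,414): 56+93 ≤ 414 → not valid
(364,446,783): 364+446 > 783 → valid
1 of the 8 triples forms a triangle.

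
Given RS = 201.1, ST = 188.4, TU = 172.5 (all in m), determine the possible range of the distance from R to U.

0 ≤ RU ≤ 562.0 m

The maximum is all hops collinear in one direction: 201.1 + 188.4 + 172.5 = 562.0.
The longest hop is 201.1; the others sum to 360.9. Since 201.1 ≤ 360.9, the path can fold back on itself completely, so the minimum distance is 0.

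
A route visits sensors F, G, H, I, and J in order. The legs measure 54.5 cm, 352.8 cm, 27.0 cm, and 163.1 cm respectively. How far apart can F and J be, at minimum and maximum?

The maximum is all hops collinear in one direction: 54.5 + 352.8 + 27.0 + 163.1 = 597.4.
The longest hop is 352.8; the others sum to 244.6. Folding the others back against it leaves at least 352.8 − 244.6 = 108.2.

108.2 ≤ FJ ≤ 597.4 cm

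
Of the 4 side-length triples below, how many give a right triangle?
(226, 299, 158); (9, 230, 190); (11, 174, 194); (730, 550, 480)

1

(226,299,158): 158²+226² = 76040 < 89401 = 299² → obtuse
(9,230,190): 9+190 ≤ 230, not a triangle
(11,174,194): 11+174 ≤ 194, not a triangle
(730,550,480): 480²+550² = 532900 = 730² → right
1 of the 4 is right.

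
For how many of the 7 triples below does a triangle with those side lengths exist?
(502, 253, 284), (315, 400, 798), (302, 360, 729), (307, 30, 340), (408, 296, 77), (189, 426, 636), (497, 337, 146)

(253,284,502): 253+284 > 502 → valid
(315,400,798): 315+400 ≤ 798 → not valid
(302,360,729): 302+360 ≤ 729 → not valid
(30,307,340): 30+307 ≤ 340 → not valid
(77,296,408): 77+296 ≤ 408 → not valid
(189,426,636): 189+426 ≤ 636 → not valid
(146,337,497): 146+337 ≤ 497 → not valid
1 of the 7 triples forms a triangle.

1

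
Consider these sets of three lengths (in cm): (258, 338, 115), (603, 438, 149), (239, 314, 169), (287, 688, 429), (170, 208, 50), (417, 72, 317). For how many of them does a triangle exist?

(115,258,338): 115+258 > 338 → valid
(149,438,603): 149+438 ≤ 603 → not valid
(169,239,314): 169+239 > 314 → valid
(287,429,688): 287+429 > 688 → valid
(50,170,208): 50+170 > 208 → valid
(72,317,417): 72+317 ≤ 417 → not valid
4 of the 6 triples form a triangle.

4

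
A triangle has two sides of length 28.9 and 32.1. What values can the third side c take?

3.2 < c < 61.0

By the triangle inequality, c must be less than 28.9 + 32.1 = 61.0 and greater than |28.9 − 32.1| = 3.2.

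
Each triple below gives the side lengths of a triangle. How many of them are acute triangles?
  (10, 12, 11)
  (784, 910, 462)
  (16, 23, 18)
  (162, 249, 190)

(10,12,11): 10²+11² = 221 > 144 = 12² → acute
(784,910,462): 462²+784² = 828100 = 910² → right
(16,23,18): 16²+18² = 580 > 529 = 23² → acute
(162,249,190): 162²+190² = 62344 > 62001 = 249² → acute
3 of the 4 are acute.

3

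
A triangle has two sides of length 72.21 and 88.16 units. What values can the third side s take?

By the triangle inequality, s must be less than 72.21 + 88.16 = 160.37 and greater than |72.21 − 88.16| = 15.95.

15.95 < s < 160.37 (units)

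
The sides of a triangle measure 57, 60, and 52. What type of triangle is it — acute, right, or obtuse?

Compare the square of the longest side to the sum of squares of the other two: 52² + 57² = 5953 > 3600 = 60².

acute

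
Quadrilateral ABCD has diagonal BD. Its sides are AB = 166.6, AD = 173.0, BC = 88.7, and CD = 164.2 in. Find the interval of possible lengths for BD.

75.5 < BD < 252.9

From triangle ABD: |166.6 − 173.0| < BD < 166.6 + 173.0, i.e. 6.4 < BD < 339.6.
From triangle CBD: 75.5 < BD < 252.9.
Both must hold, so BD lies in the intersection.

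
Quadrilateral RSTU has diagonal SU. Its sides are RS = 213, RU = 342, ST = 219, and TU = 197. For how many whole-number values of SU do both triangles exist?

From triangle RSU: 129 < SU < 555.
From triangle TSU: 22 < SU < 416.
Intersection: 129 < SU < 416, so integers 130 through 415: 286 values.

286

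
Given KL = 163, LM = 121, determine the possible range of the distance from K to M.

By the triangle inequality, |163 − 121| ≤ KM ≤ 163 + 121.

42 ≤ KM ≤ 284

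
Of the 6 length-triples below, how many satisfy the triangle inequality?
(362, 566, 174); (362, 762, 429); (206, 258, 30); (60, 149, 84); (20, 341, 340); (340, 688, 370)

3

(174,362,566): 174+362 ≤ 566 → not valid
(362,429,762): 362+429 > 762 → valid
(30,206,258): 30+206 ≤ 258 → not valid
(60,84,149): 60+84 ≤ 149 → not valid
(20,340,341): 20+340 > 341 → valid
(340,370,688): 340+370 > 688 → valid
3 of the 6 triples form a triangle.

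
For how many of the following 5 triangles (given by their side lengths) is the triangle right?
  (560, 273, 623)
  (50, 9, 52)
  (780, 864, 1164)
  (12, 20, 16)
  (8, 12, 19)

(560,273,623): 273²+560² = 388129 = 623² → right
(50,9,52): 9²+50² = 2581 < 2704 = 52² → obtuse
(780,864,1164): 780²+864² = 1354896 = 1164² → right
(12,20,16): 12²+16² = 400 = 20² → right
(8,12,19): 8²+12² = 208 < 361 = 19² → obtuse
3 of the 5 are right.

3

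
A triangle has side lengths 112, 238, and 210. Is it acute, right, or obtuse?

right

Compare the square of the longest side to the sum of squares of the other two: 112² + 210² = 56644 = 238².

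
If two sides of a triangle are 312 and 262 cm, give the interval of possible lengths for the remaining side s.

By the triangle inequality, s must be less than 312 + 262 = 574 and greater than |312 − 262| = 50.

50 < s < 574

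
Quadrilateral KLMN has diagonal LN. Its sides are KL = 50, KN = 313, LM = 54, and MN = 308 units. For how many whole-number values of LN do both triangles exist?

98

From triangle KLN: 263 < LN < 363.
From triangle MLN: 254 < LN < 362.
Intersection: 263 < LN < 362, so integers 264 through 361: 98 values.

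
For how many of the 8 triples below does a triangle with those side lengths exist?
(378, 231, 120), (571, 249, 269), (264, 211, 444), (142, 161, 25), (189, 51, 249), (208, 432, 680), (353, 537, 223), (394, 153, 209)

3

(120,231,378): 120+231 ≤ 378 → not valid
(249,269,571): 249+269 ≤ 571 → not valid
(211,264,444): 211+264 > 444 → valid
(25,142,161): 25+142 > 161 → valid
(51,189,249): 51+189 ≤ 249 → not valid
(208,432,680): 208+432 ≤ 680 → not valid
(223,353,537): 223+353 > 537 → valid
(153,209,394): 153+209 ≤ 394 → not valid
3 of the 8 triples form a triangle.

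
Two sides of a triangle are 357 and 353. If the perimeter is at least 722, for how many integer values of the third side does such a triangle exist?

Triangle inequality: 4 < x < 710. Perimeter ≥ 722 gives x ≥ 722 − 357 − 353 = 12.
So 12 ≤ x < 710; integers 12 through 709: 698 values.

698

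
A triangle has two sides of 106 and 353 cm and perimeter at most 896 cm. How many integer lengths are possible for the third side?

Triangle inequality: 247 < x < 459. Perimeter ≤ 896 gives x ≤ 896 − 106 − 353 = 437.
So 247 < x ≤ 437; integers 248 through 437: 190 values.

190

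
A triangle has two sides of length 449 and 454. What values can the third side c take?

By the triangle inequality, c must be less than 449 + 454 = 903 and greater than |449 − 454| = 5.

5 < c < 903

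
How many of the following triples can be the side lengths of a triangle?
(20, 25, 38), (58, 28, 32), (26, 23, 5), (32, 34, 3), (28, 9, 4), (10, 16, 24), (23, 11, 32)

6

(20,25,38): 20+25 > 38 → valid
(28,32,58): 28+32 > 58 → valid
(5,23,26): 5+23 > 26 → valid
(3,32,34): 3+32 > 34 → valid
(4,9,28): 4+9 ≤ 28 → not valid
(10,16,24): 10+16 > 24 → valid
(11,23,32): 11+23 > 32 → valid
6 of the 7 triples form a triangle.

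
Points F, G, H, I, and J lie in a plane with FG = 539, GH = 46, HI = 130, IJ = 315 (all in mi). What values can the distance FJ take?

The maximum is all hops collinear in one direction: 539 + 46 + 130 + 315 = 1030.
The longest hop is 539; the others sum to 491. Folding the others back against it leaves at least 539 − 491 = 48.

48 ≤ FJ ≤ 1030 mi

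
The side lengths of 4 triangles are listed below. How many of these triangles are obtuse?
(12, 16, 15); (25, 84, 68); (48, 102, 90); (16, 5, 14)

2

(12,16,15): 12²+15² = 369 > 256 = 16² → acute
(25,84,68): 25²+68² = 5249 < 7056 = 84² → obtuse
(48,102,90): 48²+90² = 10404 = 102² → right
(16,5,14): 5²+14² = 221 < 256 = 16² → obtuse
2 of the 4 are obtuse.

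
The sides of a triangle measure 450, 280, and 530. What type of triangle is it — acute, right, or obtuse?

Compare the square of the longest side to the sum of squares of the other two: 280² + 450² = 280900 = 530².

right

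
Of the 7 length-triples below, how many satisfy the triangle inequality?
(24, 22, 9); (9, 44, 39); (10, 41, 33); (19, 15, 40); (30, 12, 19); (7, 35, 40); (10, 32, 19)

5

(9,22,24): 9+22 > 24 → valid
(9,39,44): 9+39 > 44 → valid
(10,33,41): 10+33 > 41 → valid
(15,19,40): 15+19 ≤ 40 → not valid
(12,19,30): 12+19 > 30 → valid
(7,35,40): 7+35 > 40 → valid
(10,19,32): 10+19 ≤ 32 → not valid
5 of the 7 triples form a triangle.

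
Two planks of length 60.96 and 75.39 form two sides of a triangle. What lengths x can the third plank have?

By the triangle inequality, x must be less than 60.96 + 75.39 = 136.35 and greater than |60.96 − 75.39| = 14.43.

14.43 < x < 136.35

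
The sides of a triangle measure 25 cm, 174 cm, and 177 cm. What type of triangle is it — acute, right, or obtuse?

obtuse

Compare the square of the longest side to the sum of squares of the other two: 25² + 174² = 30901 < 31329 = 177².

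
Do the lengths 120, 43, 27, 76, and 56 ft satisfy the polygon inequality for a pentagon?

Yes

A pentagon exists iff every side is shorter than the sum of the others — equivalently, the longest side is less than the sum of the rest.
Longest side 120 < 202 (sum of the remaining 4), so yes.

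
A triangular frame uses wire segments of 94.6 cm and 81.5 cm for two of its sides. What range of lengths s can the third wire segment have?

13.1 < s < 176.1

By the triangle inequality, s must be less than 94.6 + 81.5 = 176.1 and greater than |94.6 − 81.5| = 13.1.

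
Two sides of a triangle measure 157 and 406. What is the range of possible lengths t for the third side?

By the triangle inequality, t must be less than 157 + 406 = 563 and greater than |157 − 406| = 249.

249 < t < 563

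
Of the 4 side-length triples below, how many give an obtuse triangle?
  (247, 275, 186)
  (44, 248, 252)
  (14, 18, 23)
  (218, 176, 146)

2

(247,275,186): 186²+247² = 95605 > 75625 = 275² → acute
(44,248,252): 44²+248² = 63440 < 63504 = 252² → obtuse
(14,18,23): 14²+18² = 520 < 529 = 23² → obtuse
(218,176,146): 146²+176² = 52292 > 47524 = 218² → acute
2 of the 4 are obtuse.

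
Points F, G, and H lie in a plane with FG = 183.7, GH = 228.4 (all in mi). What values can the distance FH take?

By the triangle inequality, |183.7 − 228.4| ≤ FH ≤ 183.7 + 228.4.

44.7 ≤ FH ≤ 412.1 mi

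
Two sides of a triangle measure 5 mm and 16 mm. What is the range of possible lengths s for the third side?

11 < s < 21 (mm)

By the triangle inequality, s must be less than 5 + 16 = 21 and greater than |5 − 16| = 11.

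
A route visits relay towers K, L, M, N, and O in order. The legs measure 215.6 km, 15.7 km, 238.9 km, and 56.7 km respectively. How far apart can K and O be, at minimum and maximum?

0 ≤ KO ≤ 526.9 km

The maximum is all hops collinear in one direction: 215.6 + 15.7 + 238.9 + 56.7 = 526.9.
The longest hop is 238.9; the others sum to 288.0. Since 238.9 ≤ 288.0, the path can fold back on itself completely, so the minimum distance is 0.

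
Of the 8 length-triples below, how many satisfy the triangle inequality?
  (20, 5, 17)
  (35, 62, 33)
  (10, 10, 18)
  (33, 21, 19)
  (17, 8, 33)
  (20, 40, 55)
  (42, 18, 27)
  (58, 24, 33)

6

(5,17,20): 5+17 > 20 → valid
(33,35,62): 33+35 > 62 → valid
(10,10,18): 10+10 > 18 → valid
(19,21,33): 19+21 > 33 → valid
(8,17,33): 8+17 ≤ 33 → not valid
(20,40,55): 20+40 > 55 → valid
(18,27,42): 18+27 > 42 → valid
(24,33,58): 24+33 ≤ 58 → not valid
6 of the 8 triples form a triangle.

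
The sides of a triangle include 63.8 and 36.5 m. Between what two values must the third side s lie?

27.3 < s < 100.3 (m)

By the triangle inequality, s must be less than 63.8 + 36.5 = 100.3 and greater than |63.8 − 36.5| = 27.3.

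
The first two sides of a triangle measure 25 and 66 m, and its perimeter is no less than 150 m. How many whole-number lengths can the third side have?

Triangle inequality: 41 < x < 91. Perimeter ≥ 150 gives x ≥ 150 − 25 − 66 = 59.
So 59 ≤ x < 91; integers 59 through 90: 32 values.

32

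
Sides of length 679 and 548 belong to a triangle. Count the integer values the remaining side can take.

1095

The third side lies in the open interval (131, 1227).
Integers from 132 to 1226 inclusive: 1226 − 132 + 1 = 1095.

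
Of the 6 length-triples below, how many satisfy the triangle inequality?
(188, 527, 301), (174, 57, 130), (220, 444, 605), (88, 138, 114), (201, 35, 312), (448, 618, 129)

(188,301,527): 188+301 ≤ 527 → not valid
(57,130,174): 57+130 > 174 → valid
(220,444,605): 220+444 > 605 → valid
(88,114,138): 88+114 > 138 → valid
(35,201,312): 35+201 ≤ 312 → not valid
(129,448,618): 129+448 ≤ 618 → not valid
3 of the 6 triples form a triangle.

3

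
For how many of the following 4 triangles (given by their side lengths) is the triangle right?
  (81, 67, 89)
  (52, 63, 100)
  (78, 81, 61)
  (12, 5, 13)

(81,67,89): 67²+81² = 11050 > 7921 = 89² → acute
(52,63,100): 52²+63² = 6673 < 10000 = 100² → obtuse
(78,81,61): 61²+78² = 9805 > 6561 = 81² → acute
(12,5,13): 5²+12² = 169 = 13² → right
1 of the 4 is right.

1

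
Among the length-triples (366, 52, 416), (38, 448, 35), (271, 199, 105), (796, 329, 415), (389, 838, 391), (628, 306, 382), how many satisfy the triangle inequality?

(52,366,416): 52+366 > 416 → valid
(35,38,448): 35+38 ≤ 448 → not valid
(105,199,271): 105+199 > 271 → valid
(329,415,796): 329+415 ≤ 796 → not valid
(389,391,838): 389+391 ≤ 838 → not valid
(306,382,628): 306+382 > 628 → valid
3 of the 6 triples form a triangle.

3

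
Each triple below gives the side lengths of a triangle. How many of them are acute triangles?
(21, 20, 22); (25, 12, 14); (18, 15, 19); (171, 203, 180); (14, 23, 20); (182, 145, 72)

4

(21,20,22): 20²+21² = 841 > 484 = 22² → acute
(25,12,14): 12²+14² = 340 < 625 = 25² → obtuse
(18,15,19): 15²+18² = 549 > 361 = 19² → acute
(171,203,180): 171²+180² = 61641 > 41209 = 203² → acute
(14,23,20): 14²+20² = 596 > 529 = 23² → acute
(182,145,72): 72²+145² = 26209 < 33124 = 182² → obtuse
4 of the 6 are acute.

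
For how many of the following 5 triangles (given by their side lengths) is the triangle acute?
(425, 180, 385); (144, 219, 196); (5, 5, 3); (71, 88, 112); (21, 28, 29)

(425,180,385): 180²+385² = 180625 = 425² → right
(144,219,196): 144²+196² = 59152 > 47961 = 219² → acute
(5,5,3): 3²+5² = 34 > 25 = 5² → acute
(71,88,112): 71²+88² = 12785 > 12544 = 112² → acute
(21,28,29): 21²+28² = 1225 > 841 = 29² → acute
4 of the 5 are acute.

4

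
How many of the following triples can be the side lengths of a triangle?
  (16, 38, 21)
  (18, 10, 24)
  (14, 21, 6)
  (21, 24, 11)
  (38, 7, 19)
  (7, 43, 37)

(16,21,38): 16+21 ≤ 38 → not valid
(10,18,24): 10+18 > 24 → valid
(6,14,21): 6+14 ≤ 21 → not valid
(11,21,24): 11+21 > 24 → valid
(7,19,38): 7+19 ≤ 38 → not valid
(7,37,43): 7+37 > 43 → valid
3 of the 6 triples form a triangle.

3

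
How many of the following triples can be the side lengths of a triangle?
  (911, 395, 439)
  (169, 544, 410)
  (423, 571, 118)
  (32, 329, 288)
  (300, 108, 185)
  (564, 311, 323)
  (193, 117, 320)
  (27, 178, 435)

(395,439,911): 395+439 ≤ 911 → not valid
(169,410,544): 169+410 > 544 → valid
(118,423,571): 118+423 ≤ 571 → not valid
(32,288,329): 32+288 ≤ 329 → not valid
(108,185,300): 108+185 ≤ 300 → not valid
(311,323,564): 311+323 > 564 → valid
(117,193,320): 117+193 ≤ 320 → not valid
(27,178,435): 27+178 ≤ 435 → not valid
2 of the 8 triples form a triangle.

2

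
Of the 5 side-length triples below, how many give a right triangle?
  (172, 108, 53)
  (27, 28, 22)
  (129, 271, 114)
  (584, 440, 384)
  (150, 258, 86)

1

(172,108,53): 53+108 ≤ 172, not a triangle
(27,28,22): 22²+27² = 1213 > 784 = 28² → acute
(129,271,114): 114+129 ≤ 271, not a triangle
(584,440,384): 384²+440² = 341056 = 584² → right
(150,258,86): 86+150 ≤ 258, not a triangle
1 of the 5 is right.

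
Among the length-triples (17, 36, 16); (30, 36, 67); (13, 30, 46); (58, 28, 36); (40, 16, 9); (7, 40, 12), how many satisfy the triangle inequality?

(16,17,36): 16+17 ≤ 36 → not valid
(30,36,67): 30+36 ≤ 67 → not valid
(13,30,46): 13+30 ≤ 46 → not valid
(28,36,58): 28+36 > 58 → valid
(9,16,40): 9+16 ≤ 40 → not valid
(7,12,40): 7+12 ≤ 40 → not valid
1 of the 6 triples forms a triangle.

1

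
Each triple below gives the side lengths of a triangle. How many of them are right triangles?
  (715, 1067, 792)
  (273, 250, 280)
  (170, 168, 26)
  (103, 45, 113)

(715,1067,792): 715²+792² = 1138489 = 1067² → right
(273,250,280): 250²+273² = 137029 > 78400 = 280² → acute
(170,168,26): 26²+168² = 28900 = 170² → right
(103,45,113): 45²+103² = 12634 < 12769 = 113² → obtuse
2 of the 4 are right.

2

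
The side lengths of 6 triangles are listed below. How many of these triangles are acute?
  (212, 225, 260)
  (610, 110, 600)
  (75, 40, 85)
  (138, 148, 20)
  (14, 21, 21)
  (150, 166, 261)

(212,225,260): 212²+225² = 95569 > 67600 = 260² → acute
(610,110,600): 110²+600² = 372100 = 610² → right
(75,40,85): 40²+75² = 7225 = 85² → right
(138,148,20): 20²+138² = 19444 < 21904 = 148² → obtuse
(14,21,21): 14²+21² = 637 > 441 = 21² → acute
(150,166,261): 150²+166² = 50056 < 68121 = 261² → obtuse
2 of the 6 are acute.

2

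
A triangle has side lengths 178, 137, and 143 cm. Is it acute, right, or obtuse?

acute

Compare the square of the longest side to the sum of squares of the other two: 137² + 143² = 39218 > 31684 = 178².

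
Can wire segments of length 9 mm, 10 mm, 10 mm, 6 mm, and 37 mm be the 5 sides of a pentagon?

No

For a pentagon, each side must be shorter than the sum of the others.
Here the longest side is 37, but the remaining 4 sides sum to only 35.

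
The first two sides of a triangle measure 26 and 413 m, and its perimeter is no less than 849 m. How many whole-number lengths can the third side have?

Triangle inequality: 387 < x < 439. Perimeter ≥ 849 gives x ≥ 849 − 26 − 413 = 410.
So 410 ≤ x < 439; integers 410 through 438: 29 values.

29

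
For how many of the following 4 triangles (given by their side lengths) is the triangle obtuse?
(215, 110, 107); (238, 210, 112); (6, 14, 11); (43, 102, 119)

3

(215,110,107): 107²+110² = 23549 < 46225 = 215² → obtuse
(238,210,112): 112²+210² = 56644 = 238² → right
(6,14,11): 6²+11² = 157 < 196 = 14² → obtuse
(43,102,119): 43²+102² = 12253 < 14161 = 119² → obtuse
3 of the 4 are obtuse.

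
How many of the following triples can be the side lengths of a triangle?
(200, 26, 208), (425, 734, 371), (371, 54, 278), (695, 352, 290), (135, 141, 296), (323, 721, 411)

3

(26,200,208): 26+200 > 208 → valid
(371,425,734): 371+425 > 734 → valid
(54,278,371): 54+278 ≤ 371 → not valid
(290,352,695): 290+352 ≤ 695 → not valid
(135,141,296): 135+141 ≤ 296 → not valid
(323,411,721): 323+411 > 721 → valid
3 of the 6 triples form a triangle.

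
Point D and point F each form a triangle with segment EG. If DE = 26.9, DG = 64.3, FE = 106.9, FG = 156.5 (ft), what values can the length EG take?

From triangle DEG: |26.9 − 64.3| < EG < 26.9 + 64.3, i.e. 37.4 < EG < 91.2.
From triangle FEG: 49.6 < EG < 263.4.
Both must hold, so EG lies in the intersection.

49.6 < EG < 91.2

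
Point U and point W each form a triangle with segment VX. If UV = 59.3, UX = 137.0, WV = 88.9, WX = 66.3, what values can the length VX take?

From triangle UVX: |59.3 − 137.0| < VX < 59.3 + 137.0, i.e. 77.7 < VX < 196.3.
From triangle WVX: 22.6 < VX < 155.2.
Both must hold, so VX lies in the intersection.

77.7 < VX < 155.2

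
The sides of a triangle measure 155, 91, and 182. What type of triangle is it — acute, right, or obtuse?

obtuse

Compare the square of the longest side to the sum of squares of the other two: 91² + 155² = 32306 < 33124 = 182².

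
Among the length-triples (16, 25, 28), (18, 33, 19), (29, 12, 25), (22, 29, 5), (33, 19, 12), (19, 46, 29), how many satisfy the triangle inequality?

(16,25,28): 16+25 > 28 → valid
(18,19,33): 18+19 > 33 → valid
(12,25,29): 12+25 > 29 → valid
(5,22,29): 5+22 ≤ 29 → not valid
(12,19,33): 12+19 ≤ 33 → not valid
(19,29,46): 19+29 > 46 → valid
4 of the 6 triples form a triangle.

4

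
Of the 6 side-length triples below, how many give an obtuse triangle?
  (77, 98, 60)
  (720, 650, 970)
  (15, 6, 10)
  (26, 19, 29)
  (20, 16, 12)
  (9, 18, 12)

3

(77,98,60): 60²+77² = 9529 < 9604 = 98² → obtuse
(720,650,970): 650²+720² = 940900 = 970² → right
(15,6,10): 6²+10² = 136 < 225 = 15² → obtuse
(26,19,29): 19²+26² = 1037 > 841 = 29² → acute
(20,16,12): 12²+16² = 400 = 20² → right
(9,18,12): 9²+12² = 225 < 324 = 18² → obtuse
3 of the 6 are obtuse.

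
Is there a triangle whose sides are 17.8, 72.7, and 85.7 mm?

The longest side is 85.7, and the other two sum to 90.5.
Since 90.5 > 85.7, the triangle inequality holds.

Yes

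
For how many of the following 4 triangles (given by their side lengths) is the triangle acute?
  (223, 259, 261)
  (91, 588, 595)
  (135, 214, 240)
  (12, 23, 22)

3

(223,259,261): 223²+259² = 116810 > 68121 = 261² → acute
(91,588,595): 91²+588² = 354025 = 595² → right
(135,214,240): 135²+214² = 64021 > 57600 = 240² → acute
(12,23,22): 12²+22² = 628 > 529 = 23² → acute
3 of the 4 are acute.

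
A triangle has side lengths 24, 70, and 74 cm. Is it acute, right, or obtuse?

right

Compare the square of the longest side to the sum of squares of the other two: 24² + 70² = 5476 = 74².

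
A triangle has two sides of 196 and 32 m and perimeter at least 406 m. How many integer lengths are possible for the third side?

Triangle inequality: 164 < x < 228. Perimeter ≥ 406 gives x ≥ 406 − 196 − 32 = 178.
So 178 ≤ x < 228; integers 178 through 227: 50 values.

50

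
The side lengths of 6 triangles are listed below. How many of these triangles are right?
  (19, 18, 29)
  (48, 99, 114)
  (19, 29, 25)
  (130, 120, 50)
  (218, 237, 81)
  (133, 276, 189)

1

(19,18,29): 18²+19² = 685 < 841 = 29² → obtuse
(48,99,114): 48²+99² = 12105 < 12996 = 114² → obtuse
(19,29,25): 19²+25² = 986 > 841 = 29² → acute
(130,120,50): 50²+120² = 16900 = 130² → right
(218,237,81): 81²+218² = 54085 < 56169 = 237² → obtuse
(133,276,189): 133²+189² = 53410 < 76176 = 276² → obtuse
1 of the 6 is right.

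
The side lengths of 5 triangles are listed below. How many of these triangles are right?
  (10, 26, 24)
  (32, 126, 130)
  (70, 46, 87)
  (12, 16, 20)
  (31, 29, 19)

3

(10,26,24): 10²+24² = 676 = 26² → right
(32,126,130): 32²+126² = 16900 = 130² → right
(70,46,87): 46²+70² = 7016 < 7569 = 87² → obtuse
(12,16,20): 12²+16² = 400 = 20² → right
(31,29,19): 19²+29² = 1202 > 961 = 31² → acute
3 of the 5 are right.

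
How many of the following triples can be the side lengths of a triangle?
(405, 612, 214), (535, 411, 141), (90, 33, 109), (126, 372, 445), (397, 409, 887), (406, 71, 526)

4

(214,405,612): 214+405 > 612 → valid
(141,411,535): 141+411 > 535 → valid
(33,90,109): 33+90 > 109 → valid
(126,372,445): 126+372 > 445 → valid
(397,409,887): 397+409 ≤ 887 → not valid
(71,406,526): 71+406 ≤ 526 → not valid
4 of the 6 triples form a triangle.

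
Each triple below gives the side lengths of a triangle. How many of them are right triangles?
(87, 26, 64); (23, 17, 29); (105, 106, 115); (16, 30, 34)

(87,26,64): 26²+64² = 4772 < 7569 = 87² → obtuse
(23,17,29): 17²+23² = 818 < 841 = 29² → obtuse
(105,106,115): 105²+106² = 22261 > 13225 = 115² → acute
(16,30,34): 16²+30² = 1156 = 34² → right
1 of the 4 is right.

1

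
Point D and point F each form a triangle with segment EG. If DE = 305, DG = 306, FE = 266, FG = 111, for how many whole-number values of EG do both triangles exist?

221

From triangle DEG: 1 < EG < 611.
From triangle FEG: 155 < EG < 377.
Intersection: 155 < EG < 377, so integers 156 through 376: 221 values.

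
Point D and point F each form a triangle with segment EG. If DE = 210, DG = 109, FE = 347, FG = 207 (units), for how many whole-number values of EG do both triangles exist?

178

From triangle DEG: 101 < EG < 319.
From triangle FEG: 140 < EG < 554.
Intersection: 140 < EG < 319, so integers 141 through 318: 178 values.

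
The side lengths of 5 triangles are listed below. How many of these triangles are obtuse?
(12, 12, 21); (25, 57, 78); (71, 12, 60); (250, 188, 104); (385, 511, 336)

(12,12,21): 12²+12² = 288 < 441 = 21² → obtuse
(25,57,78): 25²+57² = 3874 < 6084 = 78² → obtuse
(71,12,60): 12²+60² = 3744 < 5041 = 71² → obtuse
(250,188,104): 104²+188² = 46160 < 62500 = 250² → obtuse
(385,511,336): 336²+385² = 261121 = 511² → right
4 of the 5 are obtuse.

4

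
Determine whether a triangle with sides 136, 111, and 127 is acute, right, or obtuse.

Compare the square of the longest side to the sum of squares of the other two: 111² + 127² = 28450 > 18496 = 136².

acute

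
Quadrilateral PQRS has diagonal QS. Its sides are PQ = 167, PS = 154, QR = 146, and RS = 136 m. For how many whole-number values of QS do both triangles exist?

268

From triangle PQS: 13 < QS < 321.
From triangle RQS: 10 < QS < 282.
Intersection: 13 < QS < 282, so integers 14 through 281: 268 values.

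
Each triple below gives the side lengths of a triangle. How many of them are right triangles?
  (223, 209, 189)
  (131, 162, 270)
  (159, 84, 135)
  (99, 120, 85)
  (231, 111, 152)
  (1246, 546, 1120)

(223,209,189): 189²+209² = 79402 > 49729 = 223² → acute
(131,162,270): 131²+162² = 43405 < 72900 = 270² → obtuse
(159,84,135): 84²+135² = 25281 = 159² → right
(99,120,85): 85²+99² = 17026 > 14400 = 120² → acute
(231,111,152): 111²+152² = 35425 < 53361 = 231² → obtuse
(1246,546,1120): 546²+1120² = 1552516 = 1246² → right
2 of the 6 are right.

2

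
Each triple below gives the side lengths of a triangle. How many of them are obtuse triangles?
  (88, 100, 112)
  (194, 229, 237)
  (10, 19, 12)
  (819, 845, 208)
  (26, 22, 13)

2

(88,100,112): 88²+100² = 17744 > 12544 = 112² → acute
(194,229,237): 194²+229² = 90077 > 56169 = 237² → acute
(10,19,12): 10²+12² = 244 < 361 = 19² → obtuse
(819,845,208): 208²+819² = 714025 = 845² → right
(26,22,13): 13²+22² = 653 < 676 = 26² → obtuse
2 of the 5 are obtuse.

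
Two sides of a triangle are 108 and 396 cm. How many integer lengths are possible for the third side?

215

The third side lies in the open interval (288, 504).
Integers from 289 to 503 inclusive: 503 − 289 + 1 = 215.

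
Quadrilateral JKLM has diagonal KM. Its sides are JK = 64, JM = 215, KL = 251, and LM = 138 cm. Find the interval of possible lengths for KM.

From triangle JKM: |64 − 215| < KM < 64 + 215, i.e. 151 < KM < 279.
From triangle LKM: 113 < KM < 389.
Both must hold, so KM lies in the intersection.

151 < KM < 279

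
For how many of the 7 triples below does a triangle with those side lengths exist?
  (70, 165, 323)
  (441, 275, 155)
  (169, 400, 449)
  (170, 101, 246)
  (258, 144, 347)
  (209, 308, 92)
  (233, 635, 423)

(70,165,323): 70+165 ≤ 323 → not valid
(155,275,441): 155+275 ≤ 441 → not valid
(169,400,449): 169+400 > 449 → valid
(101,170,246): 101+170 > 246 → valid
(144,258,347): 144+258 > 347 → valid
(92,209,308): 92+209 ≤ 308 → not valid
(233,423,635): 233+423 > 635 → valid
4 of the 7 triples form a triangle.

4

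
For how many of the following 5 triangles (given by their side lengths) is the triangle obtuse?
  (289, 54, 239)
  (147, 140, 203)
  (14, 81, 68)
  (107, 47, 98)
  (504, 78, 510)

(289,54,239): 54²+239² = 60037 < 83521 = 289² → obtuse
(147,140,203): 140²+147² = 41209 = 203² → right
(14,81,68): 14²+68² = 4820 < 6561 = 81² → obtuse
(107,47,98): 47²+98² = 11813 > 11449 = 107² → acute
(504,78,510): 78²+504² = 260100 = 510² → right
2 of the 5 are obtuse.

2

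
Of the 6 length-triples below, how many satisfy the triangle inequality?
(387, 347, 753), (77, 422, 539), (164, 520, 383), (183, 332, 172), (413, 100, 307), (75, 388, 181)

(347,387,753): 347+387 ≤ 753 → not valid
(77,422,539): 77+422 ≤ 539 → not valid
(164,383,520): 164+383 > 520 → valid
(172,183,332): 172+183 > 332 → valid
(100,307,413): 100+307 ≤ 413 → not valid
(75,181,388): 75+181 ≤ 388 → not valid
2 of the 6 triples form a triangle.

2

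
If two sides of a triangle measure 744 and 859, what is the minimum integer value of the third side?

116

The third side must be strictly greater than |744 − 859| = 115.
The smallest integer above 115 is 116.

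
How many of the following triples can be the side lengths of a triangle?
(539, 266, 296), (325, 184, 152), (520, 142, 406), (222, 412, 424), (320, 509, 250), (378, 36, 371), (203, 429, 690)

(266,296,539): 266+296 > 539 → valid
(152,184,325): 152+184 > 325 → valid
(142,406,520): 142+406 > 520 → valid
(222,412,424): 222+412 > 424 → valid
(250,320,509): 250+320 > 509 → valid
(36,371,378): 36+371 > 378 → valid
(203,429,690): 203+429 ≤ 690 → not valid
6 of the 7 triples form a triangle.

6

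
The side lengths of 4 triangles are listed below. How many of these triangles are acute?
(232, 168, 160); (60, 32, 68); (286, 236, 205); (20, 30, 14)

(232,168,160): 160²+168² = 53824 = 232² → right
(60,32,68): 32²+60² = 4624 = 68² → right
(286,236,205): 205²+236² = 97721 > 81796 = 286² → acute
(20,30,14): 14²+20² = 596 < 900 = 30² → obtuse
1 of the 4 is acute.

1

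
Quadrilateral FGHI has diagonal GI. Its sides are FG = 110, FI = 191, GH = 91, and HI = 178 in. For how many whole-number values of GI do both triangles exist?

From triangle FGI: 81 < GI < 301.
From triangle HGI: 87 < GI < 269.
Intersection: 87 < GI < 269, so integers 88 through 268: 181 values.

181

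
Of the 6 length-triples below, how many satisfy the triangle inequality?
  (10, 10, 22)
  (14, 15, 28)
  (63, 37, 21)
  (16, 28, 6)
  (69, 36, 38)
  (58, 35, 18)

2

(10,10,22): 10+10 ≤ 22 → not valid
(14,15,28): 14+15 > 28 → valid
(21,37,63): 21+37 ≤ 63 → not valid
(6,16,28): 6+16 ≤ 28 → not valid
(36,38,69): 36+38 > 69 → valid
(18,35,58): 18+35 ≤ 58 → not valid
2 of the 6 triples form a triangle.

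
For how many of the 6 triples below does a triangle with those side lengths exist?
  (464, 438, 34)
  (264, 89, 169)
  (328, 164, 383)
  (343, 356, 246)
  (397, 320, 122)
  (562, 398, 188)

5

(34,438,464): 34+438 > 464 → valid
(89,169,264): 89+169 ≤ 264 → not valid
(164,328,383): 164+328 > 383 → valid
(246,343,356): 246+343 > 356 → valid
(122,320,397): 122+320 > 397 → valid
(188,398,562): 188+398 > 562 → valid
5 of the 6 triples form a triangle.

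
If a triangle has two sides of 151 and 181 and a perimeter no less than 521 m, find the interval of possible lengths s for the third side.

189 ≤ s < 332 m

Triangle inequality alone gives 30 < s < 332.
The perimeter condition gives s ≥ 521 − 151 − 181 = 189.
Intersecting the two: 189 ≤ s < 332.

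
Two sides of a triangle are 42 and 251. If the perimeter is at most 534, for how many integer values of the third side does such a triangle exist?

32

Triangle inequality: 209 < x < 293. Perimeter ≤ 534 gives x ≤ 534 − 42 − 251 = 241.
So 209 < x ≤ 241; integers 210 through 241: 32 values.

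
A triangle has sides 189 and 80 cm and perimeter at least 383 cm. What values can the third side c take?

114 ≤ c < 269

Triangle inequality alone gives 109 < c < 269.
The perimeter condition gives c ≥ 383 − 189 − 80 = 114.
Intersecting the two: 114 ≤ c < 269.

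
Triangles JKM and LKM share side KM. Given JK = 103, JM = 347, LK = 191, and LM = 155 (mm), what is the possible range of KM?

244 < KM < 346

From triangle JKM: |103 − 347| < KM < 103 + 347, i.e. 244 < KM < 450.
From triangle LKM: 36 < KM < 346.
Both must hold, so KM lies in the intersection.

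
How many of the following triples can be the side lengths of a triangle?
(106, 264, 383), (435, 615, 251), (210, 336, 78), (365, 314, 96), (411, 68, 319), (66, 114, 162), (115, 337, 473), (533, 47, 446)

3

(106,264,383): 106+264 ≤ 383 → not valid
(251,435,615): 251+435 > 615 → valid
(78,210,336): 78+210 ≤ 336 → not valid
(96,314,365): 96+314 > 365 → valid
(68,319,411): 68+319 ≤ 411 → not valid
(66,114,162): 66+114 > 162 → valid
(115,337,473): 115+337 ≤ 473 → not valid
(47,446,533): 47+446 ≤ 533 → not valid
3 of the 8 triples form a triangle.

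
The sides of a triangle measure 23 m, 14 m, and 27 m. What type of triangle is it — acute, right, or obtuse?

obtuse

Compare the square of the longest side to the sum of squares of the other two: 14² + 23² = 725 < 729 = 27².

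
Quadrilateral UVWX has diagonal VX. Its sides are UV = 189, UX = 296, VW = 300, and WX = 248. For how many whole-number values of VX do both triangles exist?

377

From triangle UVX: 107 < VX < 485.
From triangle WVX: 52 < VX < 548.
Intersection: 107 < VX < 485, so integers 108 through 484: 377 values.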